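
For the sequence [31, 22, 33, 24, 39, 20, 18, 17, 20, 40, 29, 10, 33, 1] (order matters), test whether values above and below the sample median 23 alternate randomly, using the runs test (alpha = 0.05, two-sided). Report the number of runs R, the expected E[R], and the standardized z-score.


Step 1: Compute median = 23; label A = above, B = below.
Labels in order: ABAAABBBBAABAB  (n_A = 7, n_B = 7)
Step 2: Count runs R = 8.
Step 3: Under H0 (random ordering), E[R] = 2*n_A*n_B/(n_A+n_B) + 1 = 2*7*7/14 + 1 = 8.0000.
        Var[R] = 2*n_A*n_B*(2*n_A*n_B - n_A - n_B) / ((n_A+n_B)^2 * (n_A+n_B-1)) = 8232/2548 = 3.2308.
        SD[R] = 1.7974.
Step 4: R = E[R], so z = 0 with no continuity correction.
Step 5: Two-sided p-value via normal approximation = 2*(1 - Phi(|z|)) = 1.000000.
Step 6: alpha = 0.05. fail to reject H0.

R = 8, z = 0.0000, p = 1.000000, fail to reject H0.


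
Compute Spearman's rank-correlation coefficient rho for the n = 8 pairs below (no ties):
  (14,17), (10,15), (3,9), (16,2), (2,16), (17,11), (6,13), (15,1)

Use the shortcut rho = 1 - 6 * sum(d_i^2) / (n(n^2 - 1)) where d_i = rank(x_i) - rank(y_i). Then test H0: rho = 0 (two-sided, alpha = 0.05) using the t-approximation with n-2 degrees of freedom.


Step 1: Rank x and y separately (midranks; no ties here).
rank(x): 14->5, 10->4, 3->2, 16->7, 2->1, 17->8, 6->3, 15->6
rank(y): 17->8, 15->6, 9->3, 2->2, 16->7, 11->4, 13->5, 1->1
Step 2: d_i = R_x(i) - R_y(i); compute d_i^2.
  (5-8)^2=9, (4-6)^2=4, (2-3)^2=1, (7-2)^2=25, (1-7)^2=36, (8-4)^2=16, (3-5)^2=4, (6-1)^2=25
sum(d^2) = 120.
Step 3: rho = 1 - 6*120 / (8*(8^2 - 1)) = 1 - 720/504 = -0.428571.
Step 4: Under H0, t = rho * sqrt((n-2)/(1-rho^2)) = -1.1619 ~ t(6).
Step 5: Two-sided p-value from the t-distribution with 6 df = 0.289403.
Step 6: alpha = 0.05. fail to reject H0.

rho = -0.4286, p = 0.289403, fail to reject H0 at alpha = 0.05.


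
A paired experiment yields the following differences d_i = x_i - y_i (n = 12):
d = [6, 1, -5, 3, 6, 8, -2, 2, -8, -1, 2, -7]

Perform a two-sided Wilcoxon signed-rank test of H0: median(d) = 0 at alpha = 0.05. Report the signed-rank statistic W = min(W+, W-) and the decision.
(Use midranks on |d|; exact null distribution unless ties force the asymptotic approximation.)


Step 1: Drop any zero differences (none here) and take |d_i|.
|d| = [6, 1, 5, 3, 6, 8, 2, 2, 8, 1, 2, 7]
Step 2: Midrank |d_i| (ties get averaged ranks).
ranks: |6|->8.5, |1|->1.5, |5|->7, |3|->6, |6|->8.5, |8|->11.5, |2|->4, |2|->4, |8|->11.5, |1|->1.5, |2|->4, |7|->10
Step 3: Attach original signs; sum ranks with positive sign and with negative sign.
W+ = 8.5 + 1.5 + 6 + 8.5 + 11.5 + 4 + 4 = 44
W- = 7 + 4 + 11.5 + 1.5 + 10 = 34
(Check: W+ + W- = 78 should equal n(n+1)/2 = 78.)
Step 4: Test statistic W = min(W+, W-) = 34.
Step 5: Ties in |d|, so use the tie-corrected normal approximation.
        E[W] = n(n+1)/4 = 12*13/4 = 39.
        Tie groups: |d|=1 (t=2), |d|=2 (t=3), |d|=6 (t=2), |d|=8 (t=2); sum(t^3 - t) = 42.
        Var[W] = n(n+1)(2n+1)/24 - sum(t^3-t)/48 = 3900/24 - 42/48 = 161.625.
        z = (W - E[W]) / sqrt(Var[W]) = (34 - 39) / 12.7132 = -0.3933.
        Two-sided p = 2*Phi(z) = 0.694103.
Step 6: alpha = 0.05. fail to reject H0.

W+ = 44, W- = 34, W = min = 34, p = 0.694103, fail to reject H0.


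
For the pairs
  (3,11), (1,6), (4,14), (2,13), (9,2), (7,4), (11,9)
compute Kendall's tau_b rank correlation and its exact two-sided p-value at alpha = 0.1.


Step 1: Enumerate the 21 unordered pairs (i,j) with i<j and classify each by sign(x_j-x_i) * sign(y_j-y_i).
  (1,2):dx=-2,dy=-5->C; (1,3):dx=+1,dy=+3->C; (1,4):dx=-1,dy=+2->D; (1,5):dx=+6,dy=-9->D
  (1,6):dx=+4,dy=-7->D; (1,7):dx=+8,dy=-2->D; (2,3):dx=+3,dy=+8->C; (2,4):dx=+1,dy=+7->C
  (2,5):dx=+8,dy=-4->D; (2,6):dx=+6,dy=-2->D; (2,7):dx=+10,dy=+3->C; (3,4):dx=-2,dy=-1->C
  (3,5):dx=+5,dy=-12->D; (3,6):dx=+3,dy=-10->D; (3,7):dx=+7,dy=-5->D; (4,5):dx=+7,dy=-11->D
  (4,6):dx=+5,dy=-9->D; (4,7):dx=+9,dy=-4->D; (5,6):dx=-2,dy=+2->D; (5,7):dx=+2,dy=+7->C
  (6,7):dx=+4,dy=+5->C
Step 2: C = 8, D = 13, total pairs = 21.
Step 3: tau = (C - D)/(n(n-1)/2) = (8 - 13)/21 = -0.238095.
Step 4: Exact two-sided p-value (enumerate n! = 5040 permutations of y under H0): p = 0.561905.
Step 5: alpha = 0.1. fail to reject H0.

tau_b = -0.2381 (C=8, D=13), p = 0.561905, fail to reject H0.


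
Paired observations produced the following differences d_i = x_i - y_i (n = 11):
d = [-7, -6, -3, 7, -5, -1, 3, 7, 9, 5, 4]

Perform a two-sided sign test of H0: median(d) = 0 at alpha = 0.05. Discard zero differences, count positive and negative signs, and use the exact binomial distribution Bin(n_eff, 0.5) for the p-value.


Step 1: Discard zero differences. Original n = 11; n_eff = number of nonzero differences = 11.
Nonzero differences (with sign): -7, -6, -3, +7, -5, -1, +3, +7, +9, +5, +4
Step 2: Count signs: positive = 6, negative = 5.
Step 3: Under H0: P(positive) = 0.5, so the number of positives S ~ Bin(11, 0.5).
Step 4: Two-sided exact p-value = sum of Bin(11,0.5) probabilities at or below the observed probability = 1.000000.
Step 5: alpha = 0.05. fail to reject H0.

n_eff = 11, pos = 6, neg = 5, p = 1.000000, fail to reject H0.


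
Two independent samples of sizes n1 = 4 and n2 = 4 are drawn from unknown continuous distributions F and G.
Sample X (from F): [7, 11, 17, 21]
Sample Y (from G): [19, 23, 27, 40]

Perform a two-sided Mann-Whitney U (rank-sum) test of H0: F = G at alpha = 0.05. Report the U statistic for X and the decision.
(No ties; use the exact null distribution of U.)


Step 1: Combine and sort all 8 observations; assign midranks.
sorted (value, group): (7,X), (11,X), (17,X), (19,Y), (21,X), (23,Y), (27,Y), (40,Y)
ranks: 7->1, 11->2, 17->3, 19->4, 21->5, 23->6, 27->7, 40->8
Step 2: Rank sum for X: R1 = 1 + 2 + 3 + 5 = 11.
Step 3: U_X = R1 - n1(n1+1)/2 = 11 - 4*5/2 = 11 - 10 = 1.
       U_Y = n1*n2 - U_X = 16 - 1 = 15.
Step 4: No ties, so the exact null distribution of U (based on enumerating the C(8,4) = 70 equally likely rank assignments) gives the two-sided p-value.
Step 5: p-value = 0.057143; compare to alpha = 0.05. fail to reject H0.

U_X = 1, p = 0.057143, fail to reject H0 at alpha = 0.05.


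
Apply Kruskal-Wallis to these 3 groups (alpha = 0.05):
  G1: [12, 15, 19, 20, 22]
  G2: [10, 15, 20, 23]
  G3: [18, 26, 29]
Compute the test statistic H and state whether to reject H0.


Step 1: Combine all N = 12 observations and assign midranks.
sorted (value, group, rank): (10,G2,1), (12,G1,2), (15,G1,3.5), (15,G2,3.5), (18,G3,5), (19,G1,6), (20,G1,7.5), (20,G2,7.5), (22,G1,9), (23,G2,10), (26,G3,11), (29,G3,12)
Step 2: Sum ranks within each group.
R_1 = 28 (n_1 = 5)
R_2 = 22 (n_2 = 4)
R_3 = 28 (n_3 = 3)
Step 3: H = 12/(N(N+1)) * sum(R_i^2/n_i) - 3(N+1)
     = 12/(12*13) * (28^2/5 + 22^2/4 + 28^2/3) - 3*13
     = 0.076923 * 539.133 - 39
     = 2.471795.
Step 4: Ties present; correction factor C = 1 - 12/(12^3 - 12) = 0.993007. Corrected H = 2.471795 / 0.993007 = 2.489202.
Step 5: Under H0, H ~ chi^2(2); p-value = 0.288056.
Step 6: alpha = 0.05. fail to reject H0.

H = 2.4892, df = 2, p = 0.288056, fail to reject H0.


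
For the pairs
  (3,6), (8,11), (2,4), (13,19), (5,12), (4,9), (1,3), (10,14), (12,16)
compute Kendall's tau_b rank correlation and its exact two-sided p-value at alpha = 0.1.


Step 1: Enumerate the 36 unordered pairs (i,j) with i<j and classify each by sign(x_j-x_i) * sign(y_j-y_i).
  (1,2):dx=+5,dy=+5->C; (1,3):dx=-1,dy=-2->C; (1,4):dx=+10,dy=+13->C; (1,5):dx=+2,dy=+6->C
  (1,6):dx=+1,dy=+3->C; (1,7):dx=-2,dy=-3->C; (1,8):dx=+7,dy=+8->C; (1,9):dx=+9,dy=+10->C
  (2,3):dx=-6,dy=-7->C; (2,4):dx=+5,dy=+8->C; (2,5):dx=-3,dy=+1->D; (2,6):dx=-4,dy=-2->C
  (2,7):dx=-7,dy=-8->C; (2,8):dx=+2,dy=+3->C; (2,9):dx=+4,dy=+5->C; (3,4):dx=+11,dy=+15->C
  (3,5):dx=+3,dy=+8->C; (3,6):dx=+2,dy=+5->C; (3,7):dx=-1,dy=-1->C; (3,8):dx=+8,dy=+10->C
  (3,9):dx=+10,dy=+12->C; (4,5):dx=-8,dy=-7->C; (4,6):dx=-9,dy=-10->C; (4,7):dx=-12,dy=-16->C
  (4,8):dx=-3,dy=-5->C; (4,9):dx=-1,dy=-3->C; (5,6):dx=-1,dy=-3->C; (5,7):dx=-4,dy=-9->C
  (5,8):dx=+5,dy=+2->C; (5,9):dx=+7,dy=+4->C; (6,7):dx=-3,dy=-6->C; (6,8):dx=+6,dy=+5->C
  (6,9):dx=+8,dy=+7->C; (7,8):dx=+9,dy=+11->C; (7,9):dx=+11,dy=+13->C; (8,9):dx=+2,dy=+2->C
Step 2: C = 35, D = 1, total pairs = 36.
Step 3: tau = (C - D)/(n(n-1)/2) = (35 - 1)/36 = 0.944444.
Step 4: Exact two-sided p-value (enumerate n! = 362880 permutations of y under H0): p = 0.000050.
Step 5: alpha = 0.1. reject H0.

tau_b = 0.9444 (C=35, D=1), p = 0.000050, reject H0.


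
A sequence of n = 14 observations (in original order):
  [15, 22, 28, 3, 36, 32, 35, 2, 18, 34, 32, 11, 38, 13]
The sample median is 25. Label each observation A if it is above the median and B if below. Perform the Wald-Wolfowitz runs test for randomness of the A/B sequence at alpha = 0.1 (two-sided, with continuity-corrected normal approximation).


Step 1: Compute median = 25; label A = above, B = below.
Labels in order: BBABAAABBAABAB  (n_A = 7, n_B = 7)
Step 2: Count runs R = 9.
Step 3: Under H0 (random ordering), E[R] = 2*n_A*n_B/(n_A+n_B) + 1 = 2*7*7/14 + 1 = 8.0000.
        Var[R] = 2*n_A*n_B*(2*n_A*n_B - n_A - n_B) / ((n_A+n_B)^2 * (n_A+n_B-1)) = 8232/2548 = 3.2308.
        SD[R] = 1.7974.
Step 4: Continuity-corrected z = (R - 0.5 - E[R]) / SD[R] = (9 - 0.5 - 8.0000) / 1.7974 = 0.2782.
Step 5: Two-sided p-value via normal approximation = 2*(1 - Phi(|z|)) = 0.780879.
Step 6: alpha = 0.1. fail to reject H0.

R = 9, z = 0.2782, p = 0.780879, fail to reject H0.


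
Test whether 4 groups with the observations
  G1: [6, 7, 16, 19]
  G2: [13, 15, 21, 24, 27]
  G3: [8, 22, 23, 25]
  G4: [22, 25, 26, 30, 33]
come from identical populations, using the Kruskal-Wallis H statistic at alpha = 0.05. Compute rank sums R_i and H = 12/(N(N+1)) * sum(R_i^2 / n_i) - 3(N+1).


Step 1: Combine all N = 18 observations and assign midranks.
sorted (value, group, rank): (6,G1,1), (7,G1,2), (8,G3,3), (13,G2,4), (15,G2,5), (16,G1,6), (19,G1,7), (21,G2,8), (22,G3,9.5), (22,G4,9.5), (23,G3,11), (24,G2,12), (25,G3,13.5), (25,G4,13.5), (26,G4,15), (27,G2,16), (30,G4,17), (33,G4,18)
Step 2: Sum ranks within each group.
R_1 = 16 (n_1 = 4)
R_2 = 45 (n_2 = 5)
R_3 = 37 (n_3 = 4)
R_4 = 73 (n_4 = 5)
Step 3: H = 12/(N(N+1)) * sum(R_i^2/n_i) - 3(N+1)
     = 12/(18*19) * (16^2/4 + 45^2/5 + 37^2/4 + 73^2/5) - 3*19
     = 0.035088 * 1877.05 - 57
     = 8.861404.
Step 4: Ties present; correction factor C = 1 - 12/(18^3 - 18) = 0.997936. Corrected H = 8.861404 / 0.997936 = 8.879731.
Step 5: Under H0, H ~ chi^2(3); p-value = 0.030933.
Step 6: alpha = 0.05. reject H0.

H = 8.8797, df = 3, p = 0.030933, reject H0.


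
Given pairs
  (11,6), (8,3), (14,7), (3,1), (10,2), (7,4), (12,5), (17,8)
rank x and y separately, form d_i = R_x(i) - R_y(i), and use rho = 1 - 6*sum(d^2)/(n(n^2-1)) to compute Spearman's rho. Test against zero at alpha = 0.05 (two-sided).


Step 1: Rank x and y separately (midranks; no ties here).
rank(x): 11->5, 8->3, 14->7, 3->1, 10->4, 7->2, 12->6, 17->8
rank(y): 6->6, 3->3, 7->7, 1->1, 2->2, 4->4, 5->5, 8->8
Step 2: d_i = R_x(i) - R_y(i); compute d_i^2.
  (5-6)^2=1, (3-3)^2=0, (7-7)^2=0, (1-1)^2=0, (4-2)^2=4, (2-4)^2=4, (6-5)^2=1, (8-8)^2=0
sum(d^2) = 10.
Step 3: rho = 1 - 6*10 / (8*(8^2 - 1)) = 1 - 60/504 = 0.880952.
Step 4: Under H0, t = rho * sqrt((n-2)/(1-rho^2)) = 4.5601 ~ t(6).
Step 5: Two-sided p-value from the t-distribution with 6 df = 0.003850.
Step 6: alpha = 0.05. reject H0.

rho = 0.8810, p = 0.003850, reject H0 at alpha = 0.05.


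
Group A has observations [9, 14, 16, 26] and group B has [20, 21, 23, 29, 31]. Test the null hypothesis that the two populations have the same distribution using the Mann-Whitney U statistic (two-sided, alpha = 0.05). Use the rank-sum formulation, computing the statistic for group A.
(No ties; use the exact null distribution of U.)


Step 1: Combine and sort all 9 observations; assign midranks.
sorted (value, group): (9,X), (14,X), (16,X), (20,Y), (21,Y), (23,Y), (26,X), (29,Y), (31,Y)
ranks: 9->1, 14->2, 16->3, 20->4, 21->5, 23->6, 26->7, 29->8, 31->9
Step 2: Rank sum for X: R1 = 1 + 2 + 3 + 7 = 13.
Step 3: U_X = R1 - n1(n1+1)/2 = 13 - 4*5/2 = 13 - 10 = 3.
       U_Y = n1*n2 - U_X = 20 - 3 = 17.
Step 4: No ties, so the exact null distribution of U (based on enumerating the C(9,4) = 126 equally likely rank assignments) gives the two-sided p-value.
Step 5: p-value = 0.111111; compare to alpha = 0.05. fail to reject H0.

U_X = 3, p = 0.111111, fail to reject H0 at alpha = 0.05.


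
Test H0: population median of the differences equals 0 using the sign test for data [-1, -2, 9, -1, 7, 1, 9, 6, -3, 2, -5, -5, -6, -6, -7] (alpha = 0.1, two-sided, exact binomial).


Step 1: Discard zero differences. Original n = 15; n_eff = number of nonzero differences = 15.
Nonzero differences (with sign): -1, -2, +9, -1, +7, +1, +9, +6, -3, +2, -5, -5, -6, -6, -7
Step 2: Count signs: positive = 6, negative = 9.
Step 3: Under H0: P(positive) = 0.5, so the number of positives S ~ Bin(15, 0.5).
Step 4: Two-sided exact p-value = sum of Bin(15,0.5) probabilities at or below the observed probability = 0.607239.
Step 5: alpha = 0.1. fail to reject H0.

n_eff = 15, pos = 6, neg = 9, p = 0.607239, fail to reject H0.


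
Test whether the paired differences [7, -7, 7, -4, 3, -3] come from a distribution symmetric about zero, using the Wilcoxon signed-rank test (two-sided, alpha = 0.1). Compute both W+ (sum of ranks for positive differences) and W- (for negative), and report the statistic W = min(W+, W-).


Step 1: Drop any zero differences (none here) and take |d_i|.
|d| = [7, 7, 7, 4, 3, 3]
Step 2: Midrank |d_i| (ties get averaged ranks).
ranks: |7|->5, |7|->5, |7|->5, |4|->3, |3|->1.5, |3|->1.5
Step 3: Attach original signs; sum ranks with positive sign and with negative sign.
W+ = 5 + 5 + 1.5 = 11.5
W- = 5 + 3 + 1.5 = 9.5
(Check: W+ + W- = 21 should equal n(n+1)/2 = 21.)
Step 4: Test statistic W = min(W+, W-) = 9.5.
Step 5: Ties in |d|, so use the tie-corrected normal approximation.
        E[W] = n(n+1)/4 = 6*7/4 = 10.5.
        Tie groups: |d|=3 (t=2), |d|=7 (t=3); sum(t^3 - t) = 30.
        Var[W] = n(n+1)(2n+1)/24 - sum(t^3-t)/48 = 546/24 - 30/48 = 22.125.
        z = (W - E[W]) / sqrt(Var[W]) = (9.5 - 10.5) / 4.7037 = -0.2126.
        Two-sided p = 2*Phi(z) = 0.831641.
Step 6: alpha = 0.1. fail to reject H0.

W+ = 11.5, W- = 9.5, W = min = 9.5, p = 0.831641, fail to reject H0.


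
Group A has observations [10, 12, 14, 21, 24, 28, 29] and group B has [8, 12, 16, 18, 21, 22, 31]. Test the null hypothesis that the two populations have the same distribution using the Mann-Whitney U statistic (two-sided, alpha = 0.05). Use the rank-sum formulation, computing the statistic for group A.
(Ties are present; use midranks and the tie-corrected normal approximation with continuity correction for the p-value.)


Step 1: Combine and sort all 14 observations; assign midranks.
sorted (value, group): (8,Y), (10,X), (12,X), (12,Y), (14,X), (16,Y), (18,Y), (21,X), (21,Y), (22,Y), (24,X), (28,X), (29,X), (31,Y)
ranks: 8->1, 10->2, 12->3.5, 12->3.5, 14->5, 16->6, 18->7, 21->8.5, 21->8.5, 22->10, 24->11, 28->12, 29->13, 31->14
Step 2: Rank sum for X: R1 = 2 + 3.5 + 5 + 8.5 + 11 + 12 + 13 = 55.
Step 3: U_X = R1 - n1(n1+1)/2 = 55 - 7*8/2 = 55 - 28 = 27.
       U_Y = n1*n2 - U_X = 49 - 27 = 22.
Step 4: Ties are present, so use the tie-corrected normal approximation (with continuity correction) for the p-value.
Step 5: p-value = 0.797863; compare to alpha = 0.05. fail to reject H0.

U_X = 27, p = 0.797863, fail to reject H0 at alpha = 0.05.


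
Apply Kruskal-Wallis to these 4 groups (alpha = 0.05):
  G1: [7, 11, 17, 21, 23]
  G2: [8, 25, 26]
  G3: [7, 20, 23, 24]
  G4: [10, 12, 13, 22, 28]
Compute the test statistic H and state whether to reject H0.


Step 1: Combine all N = 17 observations and assign midranks.
sorted (value, group, rank): (7,G1,1.5), (7,G3,1.5), (8,G2,3), (10,G4,4), (11,G1,5), (12,G4,6), (13,G4,7), (17,G1,8), (20,G3,9), (21,G1,10), (22,G4,11), (23,G1,12.5), (23,G3,12.5), (24,G3,14), (25,G2,15), (26,G2,16), (28,G4,17)
Step 2: Sum ranks within each group.
R_1 = 37 (n_1 = 5)
R_2 = 34 (n_2 = 3)
R_3 = 37 (n_3 = 4)
R_4 = 45 (n_4 = 5)
Step 3: H = 12/(N(N+1)) * sum(R_i^2/n_i) - 3(N+1)
     = 12/(17*18) * (37^2/5 + 34^2/3 + 37^2/4 + 45^2/5) - 3*18
     = 0.039216 * 1406.38 - 54
     = 1.152288.
Step 4: Ties present; correction factor C = 1 - 12/(17^3 - 17) = 0.997549. Corrected H = 1.152288 / 0.997549 = 1.155119.
Step 5: Under H0, H ~ chi^2(3); p-value = 0.763788.
Step 6: alpha = 0.05. fail to reject H0.

H = 1.1551, df = 3, p = 0.763788, fail to reject H0.


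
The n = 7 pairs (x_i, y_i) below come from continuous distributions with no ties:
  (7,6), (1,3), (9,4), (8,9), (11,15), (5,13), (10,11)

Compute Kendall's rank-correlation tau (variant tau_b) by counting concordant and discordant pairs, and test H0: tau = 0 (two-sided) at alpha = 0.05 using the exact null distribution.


Step 1: Enumerate the 21 unordered pairs (i,j) with i<j and classify each by sign(x_j-x_i) * sign(y_j-y_i).
  (1,2):dx=-6,dy=-3->C; (1,3):dx=+2,dy=-2->D; (1,4):dx=+1,dy=+3->C; (1,5):dx=+4,dy=+9->C
  (1,6):dx=-2,dy=+7->D; (1,7):dx=+3,dy=+5->C; (2,3):dx=+8,dy=+1->C; (2,4):dx=+7,dy=+6->C
  (2,5):dx=+10,dy=+12->C; (2,6):dx=+4,dy=+10->C; (2,7):dx=+9,dy=+8->C; (3,4):dx=-1,dy=+5->D
  (3,5):dx=+2,dy=+11->C; (3,6):dx=-4,dy=+9->D; (3,7):dx=+1,dy=+7->C; (4,5):dx=+3,dy=+6->C
  (4,6):dx=-3,dy=+4->D; (4,7):dx=+2,dy=+2->C; (5,6):dx=-6,dy=-2->C; (5,7):dx=-1,dy=-4->C
  (6,7):dx=+5,dy=-2->D
Step 2: C = 15, D = 6, total pairs = 21.
Step 3: tau = (C - D)/(n(n-1)/2) = (15 - 6)/21 = 0.428571.
Step 4: Exact two-sided p-value (enumerate n! = 5040 permutations of y under H0): p = 0.238889.
Step 5: alpha = 0.05. fail to reject H0.

tau_b = 0.4286 (C=15, D=6), p = 0.238889, fail to reject H0.


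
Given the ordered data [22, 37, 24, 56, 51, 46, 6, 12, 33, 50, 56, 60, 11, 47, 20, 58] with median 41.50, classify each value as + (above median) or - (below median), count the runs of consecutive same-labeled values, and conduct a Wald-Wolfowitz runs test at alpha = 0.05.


Step 1: Compute median = 41.50; label A = above, B = below.
Labels in order: BBBAAABBBAAABABA  (n_A = 8, n_B = 8)
Step 2: Count runs R = 8.
Step 3: Under H0 (random ordering), E[R] = 2*n_A*n_B/(n_A+n_B) + 1 = 2*8*8/16 + 1 = 9.0000.
        Var[R] = 2*n_A*n_B*(2*n_A*n_B - n_A - n_B) / ((n_A+n_B)^2 * (n_A+n_B-1)) = 14336/3840 = 3.7333.
        SD[R] = 1.9322.
Step 4: Continuity-corrected z = (R + 0.5 - E[R]) / SD[R] = (8 + 0.5 - 9.0000) / 1.9322 = -0.2588.
Step 5: Two-sided p-value via normal approximation = 2*(1 - Phi(|z|)) = 0.795809.
Step 6: alpha = 0.05. fail to reject H0.

R = 8, z = -0.2588, p = 0.795809, fail to reject H0.


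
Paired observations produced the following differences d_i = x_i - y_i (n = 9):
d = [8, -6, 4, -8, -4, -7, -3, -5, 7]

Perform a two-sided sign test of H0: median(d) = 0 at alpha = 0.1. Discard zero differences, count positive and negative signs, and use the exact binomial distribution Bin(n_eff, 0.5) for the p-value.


Step 1: Discard zero differences. Original n = 9; n_eff = number of nonzero differences = 9.
Nonzero differences (with sign): +8, -6, +4, -8, -4, -7, -3, -5, +7
Step 2: Count signs: positive = 3, negative = 6.
Step 3: Under H0: P(positive) = 0.5, so the number of positives S ~ Bin(9, 0.5).
Step 4: Two-sided exact p-value = sum of Bin(9,0.5) probabilities at or below the observed probability = 0.507812.
Step 5: alpha = 0.1. fail to reject H0.

n_eff = 9, pos = 3, neg = 6, p = 0.507812, fail to reject H0.


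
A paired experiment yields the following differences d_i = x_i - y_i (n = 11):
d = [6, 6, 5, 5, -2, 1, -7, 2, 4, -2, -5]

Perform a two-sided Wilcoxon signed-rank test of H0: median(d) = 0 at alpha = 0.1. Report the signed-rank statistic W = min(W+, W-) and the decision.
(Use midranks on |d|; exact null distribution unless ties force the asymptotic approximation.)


Step 1: Drop any zero differences (none here) and take |d_i|.
|d| = [6, 6, 5, 5, 2, 1, 7, 2, 4, 2, 5]
Step 2: Midrank |d_i| (ties get averaged ranks).
ranks: |6|->9.5, |6|->9.5, |5|->7, |5|->7, |2|->3, |1|->1, |7|->11, |2|->3, |4|->5, |2|->3, |5|->7
Step 3: Attach original signs; sum ranks with positive sign and with negative sign.
W+ = 9.5 + 9.5 + 7 + 7 + 1 + 3 + 5 = 42
W- = 3 + 11 + 3 + 7 = 24
(Check: W+ + W- = 66 should equal n(n+1)/2 = 66.)
Step 4: Test statistic W = min(W+, W-) = 24.
Step 5: Ties in |d|, so use the tie-corrected normal approximation.
        E[W] = n(n+1)/4 = 11*12/4 = 33.
        Tie groups: |d|=2 (t=3), |d|=5 (t=3), |d|=6 (t=2); sum(t^3 - t) = 54.
        Var[W] = n(n+1)(2n+1)/24 - sum(t^3-t)/48 = 3036/24 - 54/48 = 125.375.
        z = (W - E[W]) / sqrt(Var[W]) = (24 - 33) / 11.1971 = -0.8038.
        Two-sided p = 2*Phi(z) = 0.421524.
Step 6: alpha = 0.1. fail to reject H0.

W+ = 42, W- = 24, W = min = 24, p = 0.421524, fail to reject H0.


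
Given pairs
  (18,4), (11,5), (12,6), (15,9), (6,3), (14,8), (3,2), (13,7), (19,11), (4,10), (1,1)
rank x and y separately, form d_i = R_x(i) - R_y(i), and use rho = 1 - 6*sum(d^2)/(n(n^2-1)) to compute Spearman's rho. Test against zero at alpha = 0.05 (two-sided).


Step 1: Rank x and y separately (midranks; no ties here).
rank(x): 18->10, 11->5, 12->6, 15->9, 6->4, 14->8, 3->2, 13->7, 19->11, 4->3, 1->1
rank(y): 4->4, 5->5, 6->6, 9->9, 3->3, 8->8, 2->2, 7->7, 11->11, 10->10, 1->1
Step 2: d_i = R_x(i) - R_y(i); compute d_i^2.
  (10-4)^2=36, (5-5)^2=0, (6-6)^2=0, (9-9)^2=0, (4-3)^2=1, (8-8)^2=0, (2-2)^2=0, (7-7)^2=0, (11-11)^2=0, (3-10)^2=49, (1-1)^2=0
sum(d^2) = 86.
Step 3: rho = 1 - 6*86 / (11*(11^2 - 1)) = 1 - 516/1320 = 0.609091.
Step 4: Under H0, t = rho * sqrt((n-2)/(1-rho^2)) = 2.3040 ~ t(9).
Step 5: Two-sided p-value from the t-distribution with 9 df = 0.046696.
Step 6: alpha = 0.05. reject H0.

rho = 0.6091, p = 0.046696, reject H0 at alpha = 0.05.


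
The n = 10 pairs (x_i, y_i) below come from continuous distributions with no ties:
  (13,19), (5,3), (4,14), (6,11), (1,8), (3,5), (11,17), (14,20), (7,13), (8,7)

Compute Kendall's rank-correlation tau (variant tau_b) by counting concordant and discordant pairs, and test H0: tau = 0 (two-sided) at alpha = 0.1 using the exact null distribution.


Step 1: Enumerate the 45 unordered pairs (i,j) with i<j and classify each by sign(x_j-x_i) * sign(y_j-y_i).
  (1,2):dx=-8,dy=-16->C; (1,3):dx=-9,dy=-5->C; (1,4):dx=-7,dy=-8->C; (1,5):dx=-12,dy=-11->C
  (1,6):dx=-10,dy=-14->C; (1,7):dx=-2,dy=-2->C; (1,8):dx=+1,dy=+1->C; (1,9):dx=-6,dy=-6->C
  (1,10):dx=-5,dy=-12->C; (2,3):dx=-1,dy=+11->D; (2,4):dx=+1,dy=+8->C; (2,5):dx=-4,dy=+5->D
  (2,6):dx=-2,dy=+2->D; (2,7):dx=+6,dy=+14->C; (2,8):dx=+9,dy=+17->C; (2,9):dx=+2,dy=+10->C
  (2,10):dx=+3,dy=+4->C; (3,4):dx=+2,dy=-3->D; (3,5):dx=-3,dy=-6->C; (3,6):dx=-1,dy=-9->C
  (3,7):dx=+7,dy=+3->C; (3,8):dx=+10,dy=+6->C; (3,9):dx=+3,dy=-1->D; (3,10):dx=+4,dy=-7->D
  (4,5):dx=-5,dy=-3->C; (4,6):dx=-3,dy=-6->C; (4,7):dx=+5,dy=+6->C; (4,8):dx=+8,dy=+9->C
  (4,9):dx=+1,dy=+2->C; (4,10):dx=+2,dy=-4->D; (5,6):dx=+2,dy=-3->D; (5,7):dx=+10,dy=+9->C
  (5,8):dx=+13,dy=+12->C; (5,9):dx=+6,dy=+5->C; (5,10):dx=+7,dy=-1->D; (6,7):dx=+8,dy=+12->C
  (6,8):dx=+11,dy=+15->C; (6,9):dx=+4,dy=+8->C; (6,10):dx=+5,dy=+2->C; (7,8):dx=+3,dy=+3->C
  (7,9):dx=-4,dy=-4->C; (7,10):dx=-3,dy=-10->C; (8,9):dx=-7,dy=-7->C; (8,10):dx=-6,dy=-13->C
  (9,10):dx=+1,dy=-6->D
Step 2: C = 35, D = 10, total pairs = 45.
Step 3: tau = (C - D)/(n(n-1)/2) = (35 - 10)/45 = 0.555556.
Step 4: Exact two-sided p-value (enumerate n! = 3628800 permutations of y under H0): p = 0.028609.
Step 5: alpha = 0.1. reject H0.

tau_b = 0.5556 (C=35, D=10), p = 0.028609, reject H0.


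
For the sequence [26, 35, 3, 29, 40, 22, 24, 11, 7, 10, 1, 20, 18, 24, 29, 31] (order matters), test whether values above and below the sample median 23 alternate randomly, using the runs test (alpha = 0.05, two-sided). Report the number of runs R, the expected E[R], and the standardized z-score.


Step 1: Compute median = 23; label A = above, B = below.
Labels in order: AABAABABBBBBBAAA  (n_A = 8, n_B = 8)
Step 2: Count runs R = 7.
Step 3: Under H0 (random ordering), E[R] = 2*n_A*n_B/(n_A+n_B) + 1 = 2*8*8/16 + 1 = 9.0000.
        Var[R] = 2*n_A*n_B*(2*n_A*n_B - n_A - n_B) / ((n_A+n_B)^2 * (n_A+n_B-1)) = 14336/3840 = 3.7333.
        SD[R] = 1.9322.
Step 4: Continuity-corrected z = (R + 0.5 - E[R]) / SD[R] = (7 + 0.5 - 9.0000) / 1.9322 = -0.7763.
Step 5: Two-sided p-value via normal approximation = 2*(1 - Phi(|z|)) = 0.437558.
Step 6: alpha = 0.05. fail to reject H0.

R = 7, z = -0.7763, p = 0.437558, fail to reject H0.


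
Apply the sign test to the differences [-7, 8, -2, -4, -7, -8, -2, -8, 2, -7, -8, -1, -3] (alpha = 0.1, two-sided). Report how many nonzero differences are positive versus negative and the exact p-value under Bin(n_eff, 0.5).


Step 1: Discard zero differences. Original n = 13; n_eff = number of nonzero differences = 13.
Nonzero differences (with sign): -7, +8, -2, -4, -7, -8, -2, -8, +2, -7, -8, -1, -3
Step 2: Count signs: positive = 2, negative = 11.
Step 3: Under H0: P(positive) = 0.5, so the number of positives S ~ Bin(13, 0.5).
Step 4: Two-sided exact p-value = sum of Bin(13,0.5) probabilities at or below the observed probability = 0.022461.
Step 5: alpha = 0.1. reject H0.

n_eff = 13, pos = 2, neg = 11, p = 0.022461, reject H0.


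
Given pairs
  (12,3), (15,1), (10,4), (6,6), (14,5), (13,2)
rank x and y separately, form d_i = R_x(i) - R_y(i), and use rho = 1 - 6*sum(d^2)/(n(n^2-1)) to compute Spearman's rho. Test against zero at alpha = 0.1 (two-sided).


Step 1: Rank x and y separately (midranks; no ties here).
rank(x): 12->3, 15->6, 10->2, 6->1, 14->5, 13->4
rank(y): 3->3, 1->1, 4->4, 6->6, 5->5, 2->2
Step 2: d_i = R_x(i) - R_y(i); compute d_i^2.
  (3-3)^2=0, (6-1)^2=25, (2-4)^2=4, (1-6)^2=25, (5-5)^2=0, (4-2)^2=4
sum(d^2) = 58.
Step 3: rho = 1 - 6*58 / (6*(6^2 - 1)) = 1 - 348/210 = -0.657143.
Step 4: Under H0, t = rho * sqrt((n-2)/(1-rho^2)) = -1.7436 ~ t(4).
Step 5: Two-sided p-value from the t-distribution with 4 df = 0.156175.
Step 6: alpha = 0.1. fail to reject H0.

rho = -0.6571, p = 0.156175, fail to reject H0 at alpha = 0.1.


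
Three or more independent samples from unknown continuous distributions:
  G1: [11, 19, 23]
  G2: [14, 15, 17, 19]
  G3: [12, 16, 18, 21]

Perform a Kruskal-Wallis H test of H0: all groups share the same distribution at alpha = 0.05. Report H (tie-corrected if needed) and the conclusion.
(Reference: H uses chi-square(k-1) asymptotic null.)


Step 1: Combine all N = 11 observations and assign midranks.
sorted (value, group, rank): (11,G1,1), (12,G3,2), (14,G2,3), (15,G2,4), (16,G3,5), (17,G2,6), (18,G3,7), (19,G1,8.5), (19,G2,8.5), (21,G3,10), (23,G1,11)
Step 2: Sum ranks within each group.
R_1 = 20.5 (n_1 = 3)
R_2 = 21.5 (n_2 = 4)
R_3 = 24 (n_3 = 4)
Step 3: H = 12/(N(N+1)) * sum(R_i^2/n_i) - 3(N+1)
     = 12/(11*12) * (20.5^2/3 + 21.5^2/4 + 24^2/4) - 3*12
     = 0.090909 * 399.646 - 36
     = 0.331439.
Step 4: Ties present; correction factor C = 1 - 6/(11^3 - 11) = 0.995455. Corrected H = 0.331439 / 0.995455 = 0.332953.
Step 5: Under H0, H ~ chi^2(2); p-value = 0.846643.
Step 6: alpha = 0.05. fail to reject H0.

H = 0.3330, df = 2, p = 0.846643, fail to reject H0.


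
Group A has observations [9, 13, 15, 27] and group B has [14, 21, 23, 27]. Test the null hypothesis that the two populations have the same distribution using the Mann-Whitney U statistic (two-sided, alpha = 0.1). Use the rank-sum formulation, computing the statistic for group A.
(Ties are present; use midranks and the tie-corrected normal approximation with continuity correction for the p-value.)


Step 1: Combine and sort all 8 observations; assign midranks.
sorted (value, group): (9,X), (13,X), (14,Y), (15,X), (21,Y), (23,Y), (27,X), (27,Y)
ranks: 9->1, 13->2, 14->3, 15->4, 21->5, 23->6, 27->7.5, 27->7.5
Step 2: Rank sum for X: R1 = 1 + 2 + 4 + 7.5 = 14.5.
Step 3: U_X = R1 - n1(n1+1)/2 = 14.5 - 4*5/2 = 14.5 - 10 = 4.5.
       U_Y = n1*n2 - U_X = 16 - 4.5 = 11.5.
Step 4: Ties are present, so use the tie-corrected normal approximation (with continuity correction) for the p-value.
Step 5: p-value = 0.383630; compare to alpha = 0.1. fail to reject H0.

U_X = 4.5, p = 0.383630, fail to reject H0 at alpha = 0.1.


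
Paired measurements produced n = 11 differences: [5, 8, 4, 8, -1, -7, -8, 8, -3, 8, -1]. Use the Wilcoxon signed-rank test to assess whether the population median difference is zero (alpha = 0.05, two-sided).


Step 1: Drop any zero differences (none here) and take |d_i|.
|d| = [5, 8, 4, 8, 1, 7, 8, 8, 3, 8, 1]
Step 2: Midrank |d_i| (ties get averaged ranks).
ranks: |5|->5, |8|->9, |4|->4, |8|->9, |1|->1.5, |7|->6, |8|->9, |8|->9, |3|->3, |8|->9, |1|->1.5
Step 3: Attach original signs; sum ranks with positive sign and with negative sign.
W+ = 5 + 9 + 4 + 9 + 9 + 9 = 45
W- = 1.5 + 6 + 9 + 3 + 1.5 = 21
(Check: W+ + W- = 66 should equal n(n+1)/2 = 66.)
Step 4: Test statistic W = min(W+, W-) = 21.
Step 5: Ties in |d|, so use the tie-corrected normal approximation.
        E[W] = n(n+1)/4 = 11*12/4 = 33.
        Tie groups: |d|=1 (t=2), |d|=8 (t=5); sum(t^3 - t) = 126.
        Var[W] = n(n+1)(2n+1)/24 - sum(t^3-t)/48 = 3036/24 - 126/48 = 123.875.
        z = (W - E[W]) / sqrt(Var[W]) = (21 - 33) / 11.1299 = -1.0782.
        Two-sided p = 2*Phi(z) = 0.280955.
Step 6: alpha = 0.05. fail to reject H0.

W+ = 45, W- = 21, W = min = 21, p = 0.280955, fail to reject H0.


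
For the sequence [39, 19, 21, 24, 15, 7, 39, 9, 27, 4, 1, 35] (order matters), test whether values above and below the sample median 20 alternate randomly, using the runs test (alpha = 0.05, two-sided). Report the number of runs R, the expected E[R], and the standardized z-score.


Step 1: Compute median = 20; label A = above, B = below.
Labels in order: ABAABBABABBA  (n_A = 6, n_B = 6)
Step 2: Count runs R = 9.
Step 3: Under H0 (random ordering), E[R] = 2*n_A*n_B/(n_A+n_B) + 1 = 2*6*6/12 + 1 = 7.0000.
        Var[R] = 2*n_A*n_B*(2*n_A*n_B - n_A - n_B) / ((n_A+n_B)^2 * (n_A+n_B-1)) = 4320/1584 = 2.7273.
        SD[R] = 1.6514.
Step 4: Continuity-corrected z = (R - 0.5 - E[R]) / SD[R] = (9 - 0.5 - 7.0000) / 1.6514 = 0.9083.
Step 5: Two-sided p-value via normal approximation = 2*(1 - Phi(|z|)) = 0.363722.
Step 6: alpha = 0.05. fail to reject H0.

R = 9, z = 0.9083, p = 0.363722, fail to reject H0.


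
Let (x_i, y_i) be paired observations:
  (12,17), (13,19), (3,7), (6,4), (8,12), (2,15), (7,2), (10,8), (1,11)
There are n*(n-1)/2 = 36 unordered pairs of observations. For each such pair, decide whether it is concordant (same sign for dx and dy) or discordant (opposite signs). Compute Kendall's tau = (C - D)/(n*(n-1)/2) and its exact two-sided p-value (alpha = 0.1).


Step 1: Enumerate the 36 unordered pairs (i,j) with i<j and classify each by sign(x_j-x_i) * sign(y_j-y_i).
  (1,2):dx=+1,dy=+2->C; (1,3):dx=-9,dy=-10->C; (1,4):dx=-6,dy=-13->C; (1,5):dx=-4,dy=-5->C
  (1,6):dx=-10,dy=-2->C; (1,7):dx=-5,dy=-15->C; (1,8):dx=-2,dy=-9->C; (1,9):dx=-11,dy=-6->C
  (2,3):dx=-10,dy=-12->C; (2,4):dx=-7,dy=-15->C; (2,5):dx=-5,dy=-7->C; (2,6):dx=-11,dy=-4->C
  (2,7):dx=-6,dy=-17->C; (2,8):dx=-3,dy=-11->C; (2,9):dx=-12,dy=-8->C; (3,4):dx=+3,dy=-3->D
  (3,5):dx=+5,dy=+5->C; (3,6):dx=-1,dy=+8->D; (3,7):dx=+4,dy=-5->D; (3,8):dx=+7,dy=+1->C
  (3,9):dx=-2,dy=+4->D; (4,5):dx=+2,dy=+8->C; (4,6):dx=-4,dy=+11->D; (4,7):dx=+1,dy=-2->D
  (4,8):dx=+4,dy=+4->C; (4,9):dx=-5,dy=+7->D; (5,6):dx=-6,dy=+3->D; (5,7):dx=-1,dy=-10->C
  (5,8):dx=+2,dy=-4->D; (5,9):dx=-7,dy=-1->C; (6,7):dx=+5,dy=-13->D; (6,8):dx=+8,dy=-7->D
  (6,9):dx=-1,dy=-4->C; (7,8):dx=+3,dy=+6->C; (7,9):dx=-6,dy=+9->D; (8,9):dx=-9,dy=+3->D
Step 2: C = 23, D = 13, total pairs = 36.
Step 3: tau = (C - D)/(n(n-1)/2) = (23 - 13)/36 = 0.277778.
Step 4: Exact two-sided p-value (enumerate n! = 362880 permutations of y under H0): p = 0.358488.
Step 5: alpha = 0.1. fail to reject H0.

tau_b = 0.2778 (C=23, D=13), p = 0.358488, fail to reject H0.


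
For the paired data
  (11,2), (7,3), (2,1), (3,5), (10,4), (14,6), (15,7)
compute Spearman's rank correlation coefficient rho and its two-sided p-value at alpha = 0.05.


Step 1: Rank x and y separately (midranks; no ties here).
rank(x): 11->5, 7->3, 2->1, 3->2, 10->4, 14->6, 15->7
rank(y): 2->2, 3->3, 1->1, 5->5, 4->4, 6->6, 7->7
Step 2: d_i = R_x(i) - R_y(i); compute d_i^2.
  (5-2)^2=9, (3-3)^2=0, (1-1)^2=0, (2-5)^2=9, (4-4)^2=0, (6-6)^2=0, (7-7)^2=0
sum(d^2) = 18.
Step 3: rho = 1 - 6*18 / (7*(7^2 - 1)) = 1 - 108/336 = 0.678571.
Step 4: Under H0, t = rho * sqrt((n-2)/(1-rho^2)) = 2.0657 ~ t(5).
Step 5: Two-sided p-value from the t-distribution with 5 df = 0.093750.
Step 6: alpha = 0.05. fail to reject H0.

rho = 0.6786, p = 0.093750, fail to reject H0 at alpha = 0.05.


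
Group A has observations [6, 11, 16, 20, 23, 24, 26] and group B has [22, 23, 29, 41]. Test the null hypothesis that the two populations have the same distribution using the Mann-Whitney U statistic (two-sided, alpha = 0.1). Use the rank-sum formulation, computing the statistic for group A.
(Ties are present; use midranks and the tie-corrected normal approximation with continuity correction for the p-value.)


Step 1: Combine and sort all 11 observations; assign midranks.
sorted (value, group): (6,X), (11,X), (16,X), (20,X), (22,Y), (23,X), (23,Y), (24,X), (26,X), (29,Y), (41,Y)
ranks: 6->1, 11->2, 16->3, 20->4, 22->5, 23->6.5, 23->6.5, 24->8, 26->9, 29->10, 41->11
Step 2: Rank sum for X: R1 = 1 + 2 + 3 + 4 + 6.5 + 8 + 9 = 33.5.
Step 3: U_X = R1 - n1(n1+1)/2 = 33.5 - 7*8/2 = 33.5 - 28 = 5.5.
       U_Y = n1*n2 - U_X = 28 - 5.5 = 22.5.
Step 4: Ties are present, so use the tie-corrected normal approximation (with continuity correction) for the p-value.
Step 5: p-value = 0.129695; compare to alpha = 0.1. fail to reject H0.

U_X = 5.5, p = 0.129695, fail to reject H0 at alpha = 0.1.


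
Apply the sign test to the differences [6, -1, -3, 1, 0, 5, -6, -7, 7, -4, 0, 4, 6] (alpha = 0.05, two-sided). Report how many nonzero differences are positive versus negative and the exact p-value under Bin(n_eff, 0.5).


Step 1: Discard zero differences. Original n = 13; n_eff = number of nonzero differences = 11.
Nonzero differences (with sign): +6, -1, -3, +1, +5, -6, -7, +7, -4, +4, +6
Step 2: Count signs: positive = 6, negative = 5.
Step 3: Under H0: P(positive) = 0.5, so the number of positives S ~ Bin(11, 0.5).
Step 4: Two-sided exact p-value = sum of Bin(11,0.5) probabilities at or below the observed probability = 1.000000.
Step 5: alpha = 0.05. fail to reject H0.

n_eff = 11, pos = 6, neg = 5, p = 1.000000, fail to reject H0.


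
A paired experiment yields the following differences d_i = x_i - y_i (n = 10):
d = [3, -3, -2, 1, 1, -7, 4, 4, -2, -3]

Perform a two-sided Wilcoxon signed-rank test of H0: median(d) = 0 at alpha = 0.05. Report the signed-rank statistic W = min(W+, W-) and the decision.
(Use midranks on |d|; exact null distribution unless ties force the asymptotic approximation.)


Step 1: Drop any zero differences (none here) and take |d_i|.
|d| = [3, 3, 2, 1, 1, 7, 4, 4, 2, 3]
Step 2: Midrank |d_i| (ties get averaged ranks).
ranks: |3|->6, |3|->6, |2|->3.5, |1|->1.5, |1|->1.5, |7|->10, |4|->8.5, |4|->8.5, |2|->3.5, |3|->6
Step 3: Attach original signs; sum ranks with positive sign and with negative sign.
W+ = 6 + 1.5 + 1.5 + 8.5 + 8.5 = 26
W- = 6 + 3.5 + 10 + 3.5 + 6 = 29
(Check: W+ + W- = 55 should equal n(n+1)/2 = 55.)
Step 4: Test statistic W = min(W+, W-) = 26.
Step 5: Ties in |d|, so use the tie-corrected normal approximation.
        E[W] = n(n+1)/4 = 10*11/4 = 27.5.
        Tie groups: |d|=1 (t=2), |d|=2 (t=2), |d|=3 (t=3), |d|=4 (t=2); sum(t^3 - t) = 42.
        Var[W] = n(n+1)(2n+1)/24 - sum(t^3-t)/48 = 2310/24 - 42/48 = 95.375.
        z = (W - E[W]) / sqrt(Var[W]) = (26 - 27.5) / 9.7660 = -0.1536.
        Two-sided p = 2*Phi(z) = 0.877930.
Step 6: alpha = 0.05. fail to reject H0.

W+ = 26, W- = 29, W = min = 26, p = 0.877930, fail to reject H0.


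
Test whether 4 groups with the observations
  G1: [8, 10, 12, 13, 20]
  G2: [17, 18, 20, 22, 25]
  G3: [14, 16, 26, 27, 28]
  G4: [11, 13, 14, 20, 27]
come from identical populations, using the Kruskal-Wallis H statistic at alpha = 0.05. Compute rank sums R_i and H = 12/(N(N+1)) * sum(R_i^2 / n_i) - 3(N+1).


Step 1: Combine all N = 20 observations and assign midranks.
sorted (value, group, rank): (8,G1,1), (10,G1,2), (11,G4,3), (12,G1,4), (13,G1,5.5), (13,G4,5.5), (14,G3,7.5), (14,G4,7.5), (16,G3,9), (17,G2,10), (18,G2,11), (20,G1,13), (20,G2,13), (20,G4,13), (22,G2,15), (25,G2,16), (26,G3,17), (27,G3,18.5), (27,G4,18.5), (28,G3,20)
Step 2: Sum ranks within each group.
R_1 = 25.5 (n_1 = 5)
R_2 = 65 (n_2 = 5)
R_3 = 72 (n_3 = 5)
R_4 = 47.5 (n_4 = 5)
Step 3: H = 12/(N(N+1)) * sum(R_i^2/n_i) - 3(N+1)
     = 12/(20*21) * (25.5^2/5 + 65^2/5 + 72^2/5 + 47.5^2/5) - 3*21
     = 0.028571 * 2463.1 - 63
     = 7.374286.
Step 4: Ties present; correction factor C = 1 - 42/(20^3 - 20) = 0.994737. Corrected H = 7.374286 / 0.994737 = 7.413303.
Step 5: Under H0, H ~ chi^2(3); p-value = 0.059828.
Step 6: alpha = 0.05. fail to reject H0.

H = 7.4133, df = 3, p = 0.059828, fail to reject H0.


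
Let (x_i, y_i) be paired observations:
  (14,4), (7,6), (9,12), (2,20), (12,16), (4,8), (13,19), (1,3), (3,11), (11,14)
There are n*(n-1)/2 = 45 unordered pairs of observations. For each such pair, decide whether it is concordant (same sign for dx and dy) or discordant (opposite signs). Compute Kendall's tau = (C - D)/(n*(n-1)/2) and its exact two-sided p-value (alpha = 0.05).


Step 1: Enumerate the 45 unordered pairs (i,j) with i<j and classify each by sign(x_j-x_i) * sign(y_j-y_i).
  (1,2):dx=-7,dy=+2->D; (1,3):dx=-5,dy=+8->D; (1,4):dx=-12,dy=+16->D; (1,5):dx=-2,dy=+12->D
  (1,6):dx=-10,dy=+4->D; (1,7):dx=-1,dy=+15->D; (1,8):dx=-13,dy=-1->C; (1,9):dx=-11,dy=+7->D
  (1,10):dx=-3,dy=+10->D; (2,3):dx=+2,dy=+6->C; (2,4):dx=-5,dy=+14->D; (2,5):dx=+5,dy=+10->C
  (2,6):dx=-3,dy=+2->D; (2,7):dx=+6,dy=+13->C; (2,8):dx=-6,dy=-3->C; (2,9):dx=-4,dy=+5->D
  (2,10):dx=+4,dy=+8->C; (3,4):dx=-7,dy=+8->D; (3,5):dx=+3,dy=+4->C; (3,6):dx=-5,dy=-4->C
  (3,7):dx=+4,dy=+7->C; (3,8):dx=-8,dy=-9->C; (3,9):dx=-6,dy=-1->C; (3,10):dx=+2,dy=+2->C
  (4,5):dx=+10,dy=-4->D; (4,6):dx=+2,dy=-12->D; (4,7):dx=+11,dy=-1->D; (4,8):dx=-1,dy=-17->C
  (4,9):dx=+1,dy=-9->D; (4,10):dx=+9,dy=-6->D; (5,6):dx=-8,dy=-8->C; (5,7):dx=+1,dy=+3->C
  (5,8):dx=-11,dy=-13->C; (5,9):dx=-9,dy=-5->C; (5,10):dx=-1,dy=-2->C; (6,7):dx=+9,dy=+11->C
  (6,8):dx=-3,dy=-5->C; (6,9):dx=-1,dy=+3->D; (6,10):dx=+7,dy=+6->C; (7,8):dx=-12,dy=-16->C
  (7,9):dx=-10,dy=-8->C; (7,10):dx=-2,dy=-5->C; (8,9):dx=+2,dy=+8->C; (8,10):dx=+10,dy=+11->C
  (9,10):dx=+8,dy=+3->C
Step 2: C = 27, D = 18, total pairs = 45.
Step 3: tau = (C - D)/(n(n-1)/2) = (27 - 18)/45 = 0.200000.
Step 4: Exact two-sided p-value (enumerate n! = 3628800 permutations of y under H0): p = 0.484313.
Step 5: alpha = 0.05. fail to reject H0.

tau_b = 0.2000 (C=27, D=18), p = 0.484313, fail to reject H0.


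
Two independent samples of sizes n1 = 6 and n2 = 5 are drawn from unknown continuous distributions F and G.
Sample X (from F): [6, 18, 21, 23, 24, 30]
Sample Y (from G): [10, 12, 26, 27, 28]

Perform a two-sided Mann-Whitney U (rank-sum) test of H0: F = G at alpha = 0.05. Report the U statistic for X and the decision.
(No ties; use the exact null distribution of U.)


Step 1: Combine and sort all 11 observations; assign midranks.
sorted (value, group): (6,X), (10,Y), (12,Y), (18,X), (21,X), (23,X), (24,X), (26,Y), (27,Y), (28,Y), (30,X)
ranks: 6->1, 10->2, 12->3, 18->4, 21->5, 23->6, 24->7, 26->8, 27->9, 28->10, 30->11
Step 2: Rank sum for X: R1 = 1 + 4 + 5 + 6 + 7 + 11 = 34.
Step 3: U_X = R1 - n1(n1+1)/2 = 34 - 6*7/2 = 34 - 21 = 13.
       U_Y = n1*n2 - U_X = 30 - 13 = 17.
Step 4: No ties, so the exact null distribution of U (based on enumerating the C(11,6) = 462 equally likely rank assignments) gives the two-sided p-value.
Step 5: p-value = 0.792208; compare to alpha = 0.05. fail to reject H0.

U_X = 13, p = 0.792208, fail to reject H0 at alpha = 0.05.


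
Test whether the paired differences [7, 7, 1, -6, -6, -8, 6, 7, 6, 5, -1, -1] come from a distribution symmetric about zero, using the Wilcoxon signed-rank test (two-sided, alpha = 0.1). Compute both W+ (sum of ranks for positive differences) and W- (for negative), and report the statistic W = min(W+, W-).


Step 1: Drop any zero differences (none here) and take |d_i|.
|d| = [7, 7, 1, 6, 6, 8, 6, 7, 6, 5, 1, 1]
Step 2: Midrank |d_i| (ties get averaged ranks).
ranks: |7|->10, |7|->10, |1|->2, |6|->6.5, |6|->6.5, |8|->12, |6|->6.5, |7|->10, |6|->6.5, |5|->4, |1|->2, |1|->2
Step 3: Attach original signs; sum ranks with positive sign and with negative sign.
W+ = 10 + 10 + 2 + 6.5 + 10 + 6.5 + 4 = 49
W- = 6.5 + 6.5 + 12 + 2 + 2 = 29
(Check: W+ + W- = 78 should equal n(n+1)/2 = 78.)
Step 4: Test statistic W = min(W+, W-) = 29.
Step 5: Ties in |d|, so use the tie-corrected normal approximation.
        E[W] = n(n+1)/4 = 12*13/4 = 39.
        Tie groups: |d|=1 (t=3), |d|=6 (t=4), |d|=7 (t=3); sum(t^3 - t) = 108.
        Var[W] = n(n+1)(2n+1)/24 - sum(t^3-t)/48 = 3900/24 - 108/48 = 160.25.
        z = (W - E[W]) / sqrt(Var[W]) = (29 - 39) / 12.6590 = -0.7900.
        Two-sided p = 2*Phi(z) = 0.429556.
Step 6: alpha = 0.1. fail to reject H0.

W+ = 49, W- = 29, W = min = 29, p = 0.429556, fail to reject H0.
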